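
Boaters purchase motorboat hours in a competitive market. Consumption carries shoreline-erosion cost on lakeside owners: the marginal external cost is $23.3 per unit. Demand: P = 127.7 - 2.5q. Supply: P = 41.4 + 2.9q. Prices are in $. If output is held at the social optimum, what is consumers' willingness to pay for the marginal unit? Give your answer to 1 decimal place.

P = $98.5

Social marginal benefit = demand − MEC = 104.4 - 2.5q.
Set SMB = MC: 104.4 - 2.5q = 41.4 + 2.9q → q* = 11.6667.
Consumer price on the demand curve at q*: 127.7 − 2.5×11.6667 = 98.5333.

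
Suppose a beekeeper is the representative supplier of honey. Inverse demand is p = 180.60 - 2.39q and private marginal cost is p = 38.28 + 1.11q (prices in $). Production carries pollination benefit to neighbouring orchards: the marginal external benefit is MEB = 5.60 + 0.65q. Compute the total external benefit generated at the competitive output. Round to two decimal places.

$765.09

Market equilibrium (private): 38.28 + 1.11q = 180.60 - 2.39q → q_m = 40.6629.
Total external benefit = ∫₀^{q_m} (5.60 + 0.65q) dq = 5.60×40.6629 + ½×0.65×40.6629² = 765.0905.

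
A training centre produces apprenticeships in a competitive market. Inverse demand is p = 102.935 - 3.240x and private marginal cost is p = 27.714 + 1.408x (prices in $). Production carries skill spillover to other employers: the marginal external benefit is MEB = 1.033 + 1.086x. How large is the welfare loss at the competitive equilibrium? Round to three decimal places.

DWL = $48.606

Market equilibrium (private): 27.714 + 1.408x = 102.935 - 3.240x → x_m = 16.1835.
Social marginal cost = private MC − MEB = 26.681 + 0.322x.
Set SMC = demand: 26.681 + 0.322x = 102.935 - 3.240x → x* = 21.4076.
Height of the DWL triangle at x_m is demand(x_m) − SMC(x_m) = MEB(x_m) = 18.6083.
DWL = ½ × 5.2241 × 18.6083 = 48.6058.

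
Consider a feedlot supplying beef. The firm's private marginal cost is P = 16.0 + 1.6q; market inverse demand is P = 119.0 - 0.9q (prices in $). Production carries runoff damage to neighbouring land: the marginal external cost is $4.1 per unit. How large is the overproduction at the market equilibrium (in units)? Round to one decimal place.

Market equilibrium (private): 16.0 + 1.6q = 119.0 - 0.9q → q_m = 41.2000.
Social marginal cost = private MC + MEC = 20.1 + 1.6q.
Set SMC = demand: 20.1 + 1.6q = 119.0 - 0.9q → q* = 39.5600.
Gap = |41.2000 − 39.5600| = 1.6400.

1.6 units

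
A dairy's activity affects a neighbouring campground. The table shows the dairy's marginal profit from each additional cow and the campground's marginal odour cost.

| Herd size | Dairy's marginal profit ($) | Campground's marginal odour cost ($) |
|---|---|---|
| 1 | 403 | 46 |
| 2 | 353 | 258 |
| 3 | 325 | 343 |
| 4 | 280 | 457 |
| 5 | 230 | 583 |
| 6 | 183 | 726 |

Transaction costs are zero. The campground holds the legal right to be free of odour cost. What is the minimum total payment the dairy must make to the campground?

Efficient level: marginal profit ≥ marginal odour cost through level 2, so k* = 2.
With the campground holding the right, the dairy must at least compensate total damage at k*: 46 + 258 = 304.

$304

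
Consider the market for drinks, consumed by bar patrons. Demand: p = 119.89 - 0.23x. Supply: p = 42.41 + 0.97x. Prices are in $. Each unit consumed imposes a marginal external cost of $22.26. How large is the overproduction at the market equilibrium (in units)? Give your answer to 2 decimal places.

18.55 units

Market equilibrium (private): 42.41 + 0.97x = 119.89 - 0.23x → x_m = 64.5667.
Social marginal benefit = demand − MEC = 97.63 - 0.23x.
Set SMB = MC: 97.63 - 0.23x = 42.41 + 0.97x → x* = 46.0167.
Gap = |64.5667 − 46.0167| = 18.5500.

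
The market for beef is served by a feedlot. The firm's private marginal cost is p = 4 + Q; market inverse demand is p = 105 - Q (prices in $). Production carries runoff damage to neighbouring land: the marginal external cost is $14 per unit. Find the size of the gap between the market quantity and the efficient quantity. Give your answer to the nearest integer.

Market equilibrium (private): 4 + Q = 105 - Q → Q_m = 50.5000.
Social marginal cost = private MC + MEC = 18 + Q.
Set SMC = demand: 18 + Q = 105 - Q → Q* = 43.5000.
Gap = |50.5000 − 43.5000| = 7.0000.

7 units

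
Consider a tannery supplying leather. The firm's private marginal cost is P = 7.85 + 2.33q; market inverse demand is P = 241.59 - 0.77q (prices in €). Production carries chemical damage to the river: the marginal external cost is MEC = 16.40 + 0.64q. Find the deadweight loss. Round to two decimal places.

DWL = €558.88

Market equilibrium (private): 7.85 + 2.33q = 241.59 - 0.77q → q_m = 75.4000.
Social marginal cost = private MC + MEC = 24.25 + 2.97q.
Set SMC = demand: 24.25 + 2.97q = 241.59 - 0.77q → q* = 58.1123.
The loss is the area between SMC and demand from q* to q_m; with linear curves that's a triangle of height MEC(q_m).
DWL = ½ × 17.2877 × 64.6560 = 558.8768.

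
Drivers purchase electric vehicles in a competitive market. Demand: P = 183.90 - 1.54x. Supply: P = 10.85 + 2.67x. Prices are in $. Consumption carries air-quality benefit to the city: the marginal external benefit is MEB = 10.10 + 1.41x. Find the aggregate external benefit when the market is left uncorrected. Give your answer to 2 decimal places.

Market equilibrium (private): 10.85 + 2.67x = 183.90 - 1.54x → x_m = 41.1045.
Total external benefit = ∫₀^{x_m} (10.10 + 1.41x) dx = 10.10×41.1045 + ½×1.41×41.1045² = 1606.3093.

$1606.31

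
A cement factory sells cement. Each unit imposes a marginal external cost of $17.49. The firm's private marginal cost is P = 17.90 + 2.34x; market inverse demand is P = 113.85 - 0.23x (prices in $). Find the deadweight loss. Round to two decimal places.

DWL = $59.51

Market equilibrium (private): 17.90 + 2.34x = 113.85 - 0.23x → x_m = 37.3346.
Social marginal cost = private MC + MEC = 35.39 + 2.34x.
Set SMC = demand: 35.39 + 2.34x = 113.85 - 0.23x → x* = 30.5292.
Between x* and x_m the wedge SMC − demand runs linearly from 0 to MEC(x_m), so the loss is a triangle.
DWL = ½ × 6.8054 × 17.4900 = 59.5132.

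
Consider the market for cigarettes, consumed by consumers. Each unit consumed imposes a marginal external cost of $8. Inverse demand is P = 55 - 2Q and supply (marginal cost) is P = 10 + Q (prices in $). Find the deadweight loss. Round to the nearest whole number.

DWL = $11

Market equilibrium (private): 10 + Q = 55 - 2Q → Q_m = 15.0000.
Social marginal benefit = demand − MEC = 47 - 2Q.
Set SMB = MC: 47 - 2Q = 10 + Q → Q* = 12.3333.
The welfare-loss triangle has base |Q_m − Q*| and height MEC(Q_m) (the vertical gap between SMB and MC is zero at Q* and MEC at Q_m).
DWL = ½ × 2.6667 × 8.0000 = 10.6668.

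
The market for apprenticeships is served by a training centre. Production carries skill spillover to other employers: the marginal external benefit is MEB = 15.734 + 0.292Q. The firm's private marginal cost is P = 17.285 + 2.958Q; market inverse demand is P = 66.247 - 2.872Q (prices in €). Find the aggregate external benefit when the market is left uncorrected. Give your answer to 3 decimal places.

€142.436

Market equilibrium (private): 17.285 + 2.958Q = 66.247 - 2.872Q → Q_m = 8.3983.
Total external benefit = ∫₀^{Q_m} (15.734 + 0.292Q) dQ = 15.734×8.3983 + ½×0.292×8.3983² = 142.4364.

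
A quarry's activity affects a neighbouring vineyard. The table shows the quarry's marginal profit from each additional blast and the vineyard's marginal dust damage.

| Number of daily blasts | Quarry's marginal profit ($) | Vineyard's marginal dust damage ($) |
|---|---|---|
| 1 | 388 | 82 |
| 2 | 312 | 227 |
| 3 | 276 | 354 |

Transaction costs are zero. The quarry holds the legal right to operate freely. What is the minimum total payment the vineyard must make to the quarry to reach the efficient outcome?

Left alone the quarry would choose level 3 (marginal profit stays positive).
Efficient level: k* = 2 (marginal profit ≥ marginal dust damage through 2).
The vineyard must at least cover the quarry's forgone profit from cutting 3→2: 276 = 276.

$276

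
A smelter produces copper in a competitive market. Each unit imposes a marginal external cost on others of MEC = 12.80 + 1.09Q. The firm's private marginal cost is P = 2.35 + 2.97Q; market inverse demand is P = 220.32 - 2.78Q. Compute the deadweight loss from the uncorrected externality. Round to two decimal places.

Market equilibrium (private): 2.35 + 2.97Q = 220.32 - 2.78Q → Q_m = 37.9078.
Social marginal cost = private MC + MEC = 15.15 + 4.06Q.
Set SMC = demand: 15.15 + 4.06Q = 220.32 - 2.78Q → Q* = 29.9956.
The loss is the area between SMC and demand from Q* to Q_m; with linear curves that's a triangle of height MEC(Q_m).
DWL = ½ × 7.9122 × 54.1195 = 214.1022.

DWL = 214.10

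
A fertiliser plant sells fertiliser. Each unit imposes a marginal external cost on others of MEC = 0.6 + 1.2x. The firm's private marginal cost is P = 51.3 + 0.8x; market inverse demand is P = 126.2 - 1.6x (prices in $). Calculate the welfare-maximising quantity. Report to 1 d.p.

Social marginal cost = private MC + MEC = 51.9 + 2.0x.
Set SMC = demand: 51.9 + 2.0x = 126.2 - 1.6x → x* = 20.6389.

x* = 20.6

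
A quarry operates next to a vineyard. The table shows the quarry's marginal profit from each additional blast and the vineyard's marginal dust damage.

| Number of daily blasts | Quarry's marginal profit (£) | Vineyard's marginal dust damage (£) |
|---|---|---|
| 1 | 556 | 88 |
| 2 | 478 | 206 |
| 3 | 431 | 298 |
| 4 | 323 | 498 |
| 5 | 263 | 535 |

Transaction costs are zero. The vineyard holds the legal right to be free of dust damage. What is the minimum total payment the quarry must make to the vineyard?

£592

Efficient level: marginal profit ≥ marginal dust damage through level 3, so k* = 3.
With the vineyard holding the right, the quarry must at least compensate total damage at k*: 88 + 206 + 298 = 592.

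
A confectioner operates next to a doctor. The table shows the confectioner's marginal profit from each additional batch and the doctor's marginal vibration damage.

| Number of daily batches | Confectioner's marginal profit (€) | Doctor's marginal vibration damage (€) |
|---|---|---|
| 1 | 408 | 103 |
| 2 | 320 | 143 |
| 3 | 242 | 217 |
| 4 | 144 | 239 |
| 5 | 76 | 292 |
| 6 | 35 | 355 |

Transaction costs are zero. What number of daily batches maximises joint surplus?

Bargaining reaches the level where marginal profit last exceeds marginal vibration damage.
That holds through level 3 (242 ≥ 217) but not at 4 (144 < 239).

3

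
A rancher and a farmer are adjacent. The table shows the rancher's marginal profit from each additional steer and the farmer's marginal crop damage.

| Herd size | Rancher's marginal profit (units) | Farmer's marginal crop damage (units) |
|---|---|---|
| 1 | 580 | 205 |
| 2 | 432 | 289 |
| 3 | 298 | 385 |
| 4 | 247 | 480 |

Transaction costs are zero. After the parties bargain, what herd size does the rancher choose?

2

Bargaining reaches the level where marginal profit last exceeds marginal crop damage.
That holds through level 2 (432 ≥ 289) but not at 3 (298 < 385).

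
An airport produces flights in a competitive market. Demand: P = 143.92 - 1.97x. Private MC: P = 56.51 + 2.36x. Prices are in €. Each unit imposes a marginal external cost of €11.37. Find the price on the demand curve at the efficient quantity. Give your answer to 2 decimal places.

P = €109.32

Social marginal cost = private MC + MEC = 67.88 + 2.36x.
Set SMC = demand: 67.88 + 2.36x = 143.92 - 1.97x → x* = 17.5612.
Consumer price on the demand curve at x*: 143.92 − 1.97×17.5612 = 109.3244.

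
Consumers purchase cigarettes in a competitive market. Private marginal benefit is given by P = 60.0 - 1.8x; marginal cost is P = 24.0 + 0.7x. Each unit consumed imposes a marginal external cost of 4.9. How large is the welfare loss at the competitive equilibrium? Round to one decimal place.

DWL = 4.8

Market equilibrium (private): 24.0 + 0.7x = 60.0 - 1.8x → x_m = 14.4000.
Social marginal benefit = demand − MEC = 55.1 - 1.8x.
Set SMB = MC: 55.1 - 1.8x = 24.0 + 0.7x → x* = 12.4400.
Height of the DWL triangle at x_m is MC(x_m) − SMB(x_m) = MEC(x_m) = 4.9000.
DWL = ½ × 1.9600 × 4.9000 = 4.8020.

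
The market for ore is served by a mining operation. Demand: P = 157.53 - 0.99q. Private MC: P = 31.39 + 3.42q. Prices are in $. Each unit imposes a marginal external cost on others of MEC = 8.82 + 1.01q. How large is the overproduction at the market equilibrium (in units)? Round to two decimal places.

6.96 units

Market equilibrium (private): 31.39 + 3.42q = 157.53 - 0.99q → q_m = 28.6032.
Social marginal cost = private MC + MEC = 40.21 + 4.43q.
Set SMC = demand: 40.21 + 4.43q = 157.53 - 0.99q → q* = 21.6458.
Gap = |28.6032 − 21.6458| = 6.9574.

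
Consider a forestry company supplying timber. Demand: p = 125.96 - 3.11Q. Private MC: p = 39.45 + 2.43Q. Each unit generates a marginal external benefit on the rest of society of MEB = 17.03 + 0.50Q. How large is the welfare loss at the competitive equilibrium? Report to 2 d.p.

DWL = 61.20

Market equilibrium (private): 39.45 + 2.43Q = 125.96 - 3.11Q → Q_m = 15.6155.
Social marginal cost = private MC − MEB = 22.42 + 1.93Q.
Set SMC = demand: 22.42 + 1.93Q = 125.96 - 3.11Q → Q* = 20.5437.
The loss is the area between SMC and demand from Q* to Q_m; with linear curves that's a triangle of height MEB(Q_m).
DWL = ½ × 4.9282 × 24.8378 = 61.2028.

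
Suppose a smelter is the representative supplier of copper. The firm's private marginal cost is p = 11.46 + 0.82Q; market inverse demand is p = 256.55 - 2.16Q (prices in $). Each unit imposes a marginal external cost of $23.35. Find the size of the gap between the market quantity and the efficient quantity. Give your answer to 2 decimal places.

7.84 units

Market equilibrium (private): 11.46 + 0.82Q = 256.55 - 2.16Q → Q_m = 82.2450.
Social marginal cost = private MC + MEC = 34.81 + 0.82Q.
Set SMC = demand: 34.81 + 0.82Q = 256.55 - 2.16Q → Q* = 74.4094.
Gap = |82.2450 − 74.4094| = 7.8356.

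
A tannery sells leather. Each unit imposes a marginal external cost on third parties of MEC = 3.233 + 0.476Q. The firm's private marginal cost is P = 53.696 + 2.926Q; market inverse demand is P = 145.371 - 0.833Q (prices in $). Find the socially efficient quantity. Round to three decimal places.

Q* = 20.884

Social marginal cost = private MC + MEC = 56.929 + 3.402Q.
Set SMC = demand: 56.929 + 3.402Q = 145.371 - 0.833Q → Q* = 20.8836.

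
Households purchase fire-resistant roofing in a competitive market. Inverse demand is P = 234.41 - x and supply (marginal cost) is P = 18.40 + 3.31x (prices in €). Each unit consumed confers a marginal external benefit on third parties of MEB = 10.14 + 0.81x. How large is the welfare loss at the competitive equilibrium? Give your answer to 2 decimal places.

Market equilibrium (private): 18.40 + 3.31x = 234.41 - x → x_m = 50.1183.
Social marginal benefit = demand + MEB = 244.55 - 0.19x.
Set SMB = MC: 244.55 - 0.19x = 18.40 + 3.31x → x* = 64.6143.
The loss is the area between SMB and MC from x* to x_m; with linear curves that's a triangle of height MEB(x_m).
DWL = ½ × 14.4960 × 50.7358 = 367.7331.

DWL = €367.73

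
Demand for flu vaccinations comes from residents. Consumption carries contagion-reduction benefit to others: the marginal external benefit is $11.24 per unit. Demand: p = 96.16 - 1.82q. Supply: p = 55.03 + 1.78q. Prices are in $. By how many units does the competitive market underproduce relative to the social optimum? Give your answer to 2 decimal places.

Market equilibrium (private): 55.03 + 1.78q = 96.16 - 1.82q → q_m = 11.4250.
Social marginal benefit = demand + MEB = 107.40 - 1.82q.
Set SMB = MC: 107.40 - 1.82q = 55.03 + 1.78q → q* = 14.5472.
Gap = |11.4250 − 14.5472| = 3.1222.

3.12 units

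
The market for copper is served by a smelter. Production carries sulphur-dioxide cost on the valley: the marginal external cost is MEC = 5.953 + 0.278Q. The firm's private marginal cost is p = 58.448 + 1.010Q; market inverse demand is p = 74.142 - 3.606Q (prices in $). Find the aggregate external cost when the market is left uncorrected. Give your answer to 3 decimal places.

$21.846

Market equilibrium (private): 58.448 + 1.010Q = 74.142 - 3.606Q → Q_m = 3.3999.
Total external cost = ∫₀^{Q_m} (5.953 + 0.278Q) dQ = 5.953×3.3999 + ½×0.278×3.3999² = 21.8464.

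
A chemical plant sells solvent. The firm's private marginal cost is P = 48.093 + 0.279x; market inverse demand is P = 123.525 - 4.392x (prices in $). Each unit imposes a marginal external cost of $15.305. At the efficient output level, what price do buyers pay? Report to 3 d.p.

P = $66.989

Social marginal cost = private MC + MEC = 63.398 + 0.279x.
Set SMC = demand: 63.398 + 0.279x = 123.525 - 4.392x → x* = 12.8724.
Consumer price on the demand curve at x*: 123.525 − 4.392×12.8724 = 66.9894.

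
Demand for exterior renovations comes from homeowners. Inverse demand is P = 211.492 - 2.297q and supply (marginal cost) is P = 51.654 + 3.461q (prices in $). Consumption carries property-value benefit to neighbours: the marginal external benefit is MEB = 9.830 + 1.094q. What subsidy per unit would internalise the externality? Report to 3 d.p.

subsidy = $49.628 per unit

Social marginal benefit = demand + MEB = 221.322 - 1.203q.
Set SMB = MC: 221.322 - 1.203q = 51.654 + 3.461q → q* = 36.3782.
The Pigouvian subsidy equals MEB at q*: 9.830 + 1.094×36.3782 = 49.6278.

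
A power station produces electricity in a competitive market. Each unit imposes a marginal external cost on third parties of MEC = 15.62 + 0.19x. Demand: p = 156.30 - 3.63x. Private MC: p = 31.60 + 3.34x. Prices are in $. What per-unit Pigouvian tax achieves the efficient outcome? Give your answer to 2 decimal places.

Social marginal cost = private MC + MEC = 47.22 + 3.53x.
Set SMC = demand: 47.22 + 3.53x = 156.30 - 3.63x → x* = 15.2346.
The Pigouvian tax equals MEC at x*: 15.62 + 0.19×15.2346 = 18.5146.

tax = $18.51 per unit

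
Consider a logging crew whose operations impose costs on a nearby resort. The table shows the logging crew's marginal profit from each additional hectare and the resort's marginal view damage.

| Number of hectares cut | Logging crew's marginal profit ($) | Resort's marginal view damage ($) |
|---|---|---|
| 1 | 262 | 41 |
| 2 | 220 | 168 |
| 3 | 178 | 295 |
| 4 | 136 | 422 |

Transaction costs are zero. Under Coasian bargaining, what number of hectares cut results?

Bargaining reaches the level where marginal profit last exceeds marginal view damage.
That holds through level 2 (220 ≥ 168) but not at 3 (178 < 295).

2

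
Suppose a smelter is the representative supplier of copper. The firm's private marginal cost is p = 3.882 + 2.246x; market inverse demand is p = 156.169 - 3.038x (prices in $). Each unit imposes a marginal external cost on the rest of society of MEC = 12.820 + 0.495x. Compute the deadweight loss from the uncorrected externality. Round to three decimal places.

Market equilibrium (private): 3.882 + 2.246x = 156.169 - 3.038x → x_m = 28.8204.
Social marginal cost = private MC + MEC = 16.702 + 2.741x.
Set SMC = demand: 16.702 + 2.741x = 156.169 - 3.038x → x* = 24.1334.
Between x* and x_m the wedge SMC − demand runs linearly from 0 to MEC(x_m), so the loss is a triangle.
DWL = ½ × 4.6870 × 27.0861 = 63.4763.

DWL = $63.476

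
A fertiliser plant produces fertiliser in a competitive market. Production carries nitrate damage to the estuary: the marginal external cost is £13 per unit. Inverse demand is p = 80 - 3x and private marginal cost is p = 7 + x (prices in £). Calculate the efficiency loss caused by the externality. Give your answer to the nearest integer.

Market equilibrium (private): 7 + x = 80 - 3x → x_m = 18.2500.
Social marginal cost = private MC + MEC = 20 + x.
Set SMC = demand: 20 + x = 80 - 3x → x* = 15.0000.
The loss is the area between SMC and demand from x* to x_m; with linear curves that's a triangle of height MEC(x_m).
DWL = ½ × 3.2500 × 13.0000 = 21.1250.

DWL = £21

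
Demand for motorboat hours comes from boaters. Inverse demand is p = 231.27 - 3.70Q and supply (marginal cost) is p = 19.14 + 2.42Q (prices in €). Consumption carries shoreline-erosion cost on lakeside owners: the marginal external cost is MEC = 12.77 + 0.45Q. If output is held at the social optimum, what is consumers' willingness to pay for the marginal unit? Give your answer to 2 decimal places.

P = €119.00

Social marginal benefit = demand − MEC = 218.50 - 4.15Q.
Set SMB = MC: 218.50 - 4.15Q = 19.14 + 2.42Q → Q* = 30.3440.
Consumer price on the demand curve at Q*: 231.27 − 3.70×30.3440 = 118.9972.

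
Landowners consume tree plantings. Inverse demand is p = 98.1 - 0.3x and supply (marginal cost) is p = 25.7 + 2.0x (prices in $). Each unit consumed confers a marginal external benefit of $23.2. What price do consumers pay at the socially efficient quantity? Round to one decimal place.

Social marginal benefit = demand + MEB = 121.3 - 0.3x.
Set SMB = MC: 121.3 - 0.3x = 25.7 + 2.0x → x* = 41.5652.
Consumer price on the demand curve at x*: 98.1 − 0.3×41.5652 = 85.6304.

P = $85.6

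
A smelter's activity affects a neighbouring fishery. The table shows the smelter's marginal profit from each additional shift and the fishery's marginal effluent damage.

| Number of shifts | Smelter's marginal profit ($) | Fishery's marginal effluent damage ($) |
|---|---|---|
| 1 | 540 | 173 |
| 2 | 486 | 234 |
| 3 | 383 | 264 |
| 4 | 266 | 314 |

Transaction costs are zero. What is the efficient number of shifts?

3

Bargaining reaches the level where marginal profit last exceeds marginal effluent damage.
That holds through level 3 (383 ≥ 264) but not at 4 (266 < 314).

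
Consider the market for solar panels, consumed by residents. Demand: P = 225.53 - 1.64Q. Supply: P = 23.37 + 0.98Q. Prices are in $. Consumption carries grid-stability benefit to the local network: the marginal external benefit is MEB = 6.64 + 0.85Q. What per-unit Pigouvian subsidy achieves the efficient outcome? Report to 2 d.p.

Social marginal benefit = demand + MEB = 232.17 - 0.79Q.
Set SMB = MC: 232.17 - 0.79Q = 23.37 + 0.98Q → Q* = 117.9661.
The Pigouvian subsidy equals MEB at Q*: 6.64 + 0.85×117.9661 = 106.9112.

subsidy = $106.91 per unit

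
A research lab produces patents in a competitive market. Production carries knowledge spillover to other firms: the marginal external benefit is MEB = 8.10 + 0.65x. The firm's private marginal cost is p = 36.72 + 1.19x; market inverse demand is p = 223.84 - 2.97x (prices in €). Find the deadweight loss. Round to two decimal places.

Market equilibrium (private): 36.72 + 1.19x = 223.84 - 2.97x → x_m = 44.9808.
Social marginal cost = private MC − MEB = 28.62 + 0.54x.
Set SMC = demand: 28.62 + 0.54x = 223.84 - 2.97x → x* = 55.6182.
The loss is the area between SMC and demand from x* to x_m; with linear curves that's a triangle of height MEB(x_m).
DWL = ½ × 10.6374 × 37.3375 = 198.5870.

DWL = €198.59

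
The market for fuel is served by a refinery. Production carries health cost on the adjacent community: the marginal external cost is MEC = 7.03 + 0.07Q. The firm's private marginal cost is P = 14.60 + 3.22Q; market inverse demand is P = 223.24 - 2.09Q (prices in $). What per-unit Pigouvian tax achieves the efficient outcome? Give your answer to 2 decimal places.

tax = $9.65 per unit

Social marginal cost = private MC + MEC = 21.63 + 3.29Q.
Set SMC = demand: 21.63 + 3.29Q = 223.24 - 2.09Q → Q* = 37.4740.
The Pigouvian tax equals MEC at Q*: 7.03 + 0.07×37.4740 = 9.6532.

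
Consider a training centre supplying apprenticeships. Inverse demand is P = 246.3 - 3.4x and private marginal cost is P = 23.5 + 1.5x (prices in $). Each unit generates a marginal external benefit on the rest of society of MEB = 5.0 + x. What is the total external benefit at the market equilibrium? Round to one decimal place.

Market equilibrium (private): 23.5 + 1.5x = 246.3 - 3.4x → x_m = 45.4694.
Total external benefit = ∫₀^{x_m} (5.0 + 1.0x) dx = 5.0×45.4694 + ½×1.0×45.4694² = 1261.0802.

$1261.1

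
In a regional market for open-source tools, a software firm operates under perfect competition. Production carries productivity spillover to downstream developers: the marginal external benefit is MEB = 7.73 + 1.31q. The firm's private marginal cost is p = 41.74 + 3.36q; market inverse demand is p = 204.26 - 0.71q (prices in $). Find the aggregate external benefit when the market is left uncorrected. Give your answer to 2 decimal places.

$1353.07

Market equilibrium (private): 41.74 + 3.36q = 204.26 - 0.71q → q_m = 39.9312.
Total external benefit = ∫₀^{q_m} (7.73 + 1.31q) dq = 7.73×39.9312 + ½×1.31×39.9312² = 1353.0662.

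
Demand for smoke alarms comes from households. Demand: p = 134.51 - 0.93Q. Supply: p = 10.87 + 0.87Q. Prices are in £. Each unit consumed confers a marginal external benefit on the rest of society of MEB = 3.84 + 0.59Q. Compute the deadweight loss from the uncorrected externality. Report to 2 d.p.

Market equilibrium (private): 10.87 + 0.87Q = 134.51 - 0.93Q → Q_m = 68.6889.
Social marginal benefit = demand + MEB = 138.35 - 0.34Q.
Set SMB = MC: 138.35 - 0.34Q = 10.87 + 0.87Q → Q* = 105.3554.
Between Q* and Q_m the wedge SMB − MC runs linearly from 0 to MEB(Q_m), so the loss is a triangle.
DWL = ½ × 36.6665 × 44.3664 = 813.3803.

DWL = £813.38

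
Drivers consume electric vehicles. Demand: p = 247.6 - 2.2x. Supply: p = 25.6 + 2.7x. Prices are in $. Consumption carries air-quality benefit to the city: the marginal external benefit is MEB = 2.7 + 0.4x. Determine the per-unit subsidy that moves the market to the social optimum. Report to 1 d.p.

Social marginal benefit = demand + MEB = 250.3 - 1.8x.
Set SMB = MC: 250.3 - 1.8x = 25.6 + 2.7x → x* = 49.9333.
The Pigouvian subsidy equals MEB at x*: 2.7 + 0.4×49.9333 = 22.6733.

subsidy = $22.7 per unit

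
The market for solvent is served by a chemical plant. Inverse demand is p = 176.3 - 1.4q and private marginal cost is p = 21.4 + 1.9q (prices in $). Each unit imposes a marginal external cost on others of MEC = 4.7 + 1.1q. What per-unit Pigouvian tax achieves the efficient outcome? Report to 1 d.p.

Social marginal cost = private MC + MEC = 26.1 + 3.0q.
Set SMC = demand: 26.1 + 3.0q = 176.3 - 1.4q → q* = 34.1364.
The Pigouvian tax equals MEC at q*: 4.7 + 1.1×34.1364 = 42.2500.

tax = $42.3 per unit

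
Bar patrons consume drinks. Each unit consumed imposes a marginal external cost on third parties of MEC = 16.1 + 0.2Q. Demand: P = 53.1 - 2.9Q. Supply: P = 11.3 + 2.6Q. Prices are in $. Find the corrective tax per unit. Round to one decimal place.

tax = $17.0 per unit

Social marginal benefit = demand − MEC = 37.0 - 3.1Q.
Set SMB = MC: 37.0 - 3.1Q = 11.3 + 2.6Q → Q* = 4.5088.
The Pigouvian tax equals MEC at Q*: 16.1 + 0.2×4.5088 = 17.0018.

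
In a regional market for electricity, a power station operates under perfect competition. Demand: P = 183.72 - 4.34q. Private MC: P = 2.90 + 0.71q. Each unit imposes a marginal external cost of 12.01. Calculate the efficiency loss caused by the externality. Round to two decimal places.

DWL = 14.28

Market equilibrium (private): 2.90 + 0.71q = 183.72 - 4.34q → q_m = 35.8059.
Social marginal cost = private MC + MEC = 14.91 + 0.71q.
Set SMC = demand: 14.91 + 0.71q = 183.72 - 4.34q → q* = 33.4277.
Height of the DWL triangle at q_m is SMC(q_m) − demand(q_m) = MEC(q_m) = 12.0100.
DWL = ½ × 2.3782 × 12.0100 = 14.2811.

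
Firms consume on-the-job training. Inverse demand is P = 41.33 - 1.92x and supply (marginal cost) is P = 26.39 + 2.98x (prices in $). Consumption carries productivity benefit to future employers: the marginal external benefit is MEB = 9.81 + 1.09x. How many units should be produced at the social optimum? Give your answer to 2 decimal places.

Social marginal benefit = demand + MEB = 51.14 - 0.83x.
Set SMB = MC: 51.14 - 0.83x = 26.39 + 2.98x → x* = 6.4961.

x* = 6.50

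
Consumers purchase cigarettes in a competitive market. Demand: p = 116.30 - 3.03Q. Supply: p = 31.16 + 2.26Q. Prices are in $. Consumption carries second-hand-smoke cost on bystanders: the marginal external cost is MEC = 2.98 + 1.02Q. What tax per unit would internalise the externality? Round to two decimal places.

Social marginal benefit = demand − MEC = 113.32 - 4.05Q.
Set SMB = MC: 113.32 - 4.05Q = 31.16 + 2.26Q → Q* = 13.0206.
The Pigouvian tax equals MEC at Q*: 2.98 + 1.02×13.0206 = 16.2610.

tax = $16.26 per unit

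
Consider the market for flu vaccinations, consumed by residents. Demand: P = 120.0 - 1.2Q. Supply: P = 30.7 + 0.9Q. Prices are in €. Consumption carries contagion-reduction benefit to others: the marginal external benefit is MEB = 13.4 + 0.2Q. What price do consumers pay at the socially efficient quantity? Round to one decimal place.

P = €55.1

Social marginal benefit = demand + MEB = 133.4 - Q.
Set SMB = MC: 133.4 - Q = 30.7 + 0.9Q → Q* = 54.0526.
Consumer price on the demand curve at Q*: 120.0 − 1.2×54.0526 = 55.1369.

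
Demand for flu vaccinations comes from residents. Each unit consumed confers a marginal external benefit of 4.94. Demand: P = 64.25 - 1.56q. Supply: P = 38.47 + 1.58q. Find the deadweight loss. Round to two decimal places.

Market equilibrium (private): 38.47 + 1.58q = 64.25 - 1.56q → q_m = 8.2102.
Social marginal benefit = demand + MEB = 69.19 - 1.56q.
Set SMB = MC: 69.19 - 1.56q = 38.47 + 1.58q → q* = 9.7834.
Height of the DWL triangle at q_m is SMB(q_m) − MC(q_m) = MEB(q_m) = 4.9400.
DWL = ½ × 1.5732 × 4.9400 = 3.8858.

DWL = 3.89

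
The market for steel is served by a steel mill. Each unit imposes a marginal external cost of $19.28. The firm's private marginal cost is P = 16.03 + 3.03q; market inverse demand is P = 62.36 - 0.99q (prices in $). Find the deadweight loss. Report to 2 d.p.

DWL = $46.23

Market equilibrium (private): 16.03 + 3.03q = 62.36 - 0.99q → q_m = 11.5249.
Social marginal cost = private MC + MEC = 35.31 + 3.03q.
Set SMC = demand: 35.31 + 3.03q = 62.36 - 0.99q → q* = 6.7289.
The loss is the area between SMC and demand from q* to q_m; with linear curves that's a triangle of height MEC(q_m).
DWL = ½ × 4.7960 × 19.2800 = 46.2334.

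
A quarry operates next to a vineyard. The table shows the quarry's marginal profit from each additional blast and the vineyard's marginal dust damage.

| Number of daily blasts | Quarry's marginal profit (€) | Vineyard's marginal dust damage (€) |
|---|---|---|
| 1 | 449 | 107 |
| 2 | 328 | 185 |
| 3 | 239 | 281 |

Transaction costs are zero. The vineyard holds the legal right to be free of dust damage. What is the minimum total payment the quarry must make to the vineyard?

€292

Efficient level: marginal profit ≥ marginal dust damage through level 2, so k* = 2.
With the vineyard holding the right, the quarry must at least compensate total damage at k*: 107 + 185 = 292.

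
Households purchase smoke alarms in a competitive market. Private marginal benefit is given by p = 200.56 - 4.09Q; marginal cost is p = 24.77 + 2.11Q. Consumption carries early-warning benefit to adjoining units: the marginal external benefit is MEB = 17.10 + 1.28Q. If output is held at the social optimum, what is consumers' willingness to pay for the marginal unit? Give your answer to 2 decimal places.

P = 40.21

Social marginal benefit = demand + MEB = 217.66 - 2.81Q.
Set SMB = MC: 217.66 - 2.81Q = 24.77 + 2.11Q → Q* = 39.2053.
Consumer price on the demand curve at Q*: 200.56 − 4.09×39.2053 = 40.2103.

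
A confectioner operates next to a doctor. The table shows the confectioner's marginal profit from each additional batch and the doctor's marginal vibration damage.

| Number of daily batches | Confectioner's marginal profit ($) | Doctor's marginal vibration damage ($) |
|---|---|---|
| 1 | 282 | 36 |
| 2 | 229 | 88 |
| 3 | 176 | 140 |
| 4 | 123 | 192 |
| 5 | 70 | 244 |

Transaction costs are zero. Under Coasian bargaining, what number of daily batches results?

Bargaining reaches the level where marginal profit last exceeds marginal vibration damage.
That holds through level 3 (176 ≥ 140) but not at 4 (123 < 192).

3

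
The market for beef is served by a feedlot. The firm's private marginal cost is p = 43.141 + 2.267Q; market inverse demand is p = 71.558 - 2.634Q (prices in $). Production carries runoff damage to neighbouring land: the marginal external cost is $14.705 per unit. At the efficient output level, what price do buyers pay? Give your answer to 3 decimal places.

Social marginal cost = private MC + MEC = 57.846 + 2.267Q.
Set SMC = demand: 57.846 + 2.267Q = 71.558 - 2.634Q → Q* = 2.7978.
Consumer price on the demand curve at Q*: 71.558 − 2.634×2.7978 = 64.1886.

P = $64.189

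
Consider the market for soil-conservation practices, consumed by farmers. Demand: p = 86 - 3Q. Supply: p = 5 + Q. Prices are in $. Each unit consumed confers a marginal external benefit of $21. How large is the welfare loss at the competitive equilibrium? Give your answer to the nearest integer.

Market equilibrium (private): 5 + Q = 86 - 3Q → Q_m = 20.2500.
Social marginal benefit = demand + MEB = 107 - 3Q.
Set SMB = MC: 107 - 3Q = 5 + Q → Q* = 25.5000.
Between Q* and Q_m the wedge SMB − MC runs linearly from 0 to MEB(Q_m), so the loss is a triangle.
DWL = ½ × 5.2500 × 21.0000 = 55.1250.

DWL = $55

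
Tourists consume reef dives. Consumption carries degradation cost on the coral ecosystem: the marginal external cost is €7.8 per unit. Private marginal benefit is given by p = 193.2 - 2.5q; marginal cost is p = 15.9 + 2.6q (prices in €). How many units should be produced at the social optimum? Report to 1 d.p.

q* = 33.2

Social marginal benefit = demand − MEC = 185.4 - 2.5q.
Set SMB = MC: 185.4 - 2.5q = 15.9 + 2.6q → q* = 33.2353.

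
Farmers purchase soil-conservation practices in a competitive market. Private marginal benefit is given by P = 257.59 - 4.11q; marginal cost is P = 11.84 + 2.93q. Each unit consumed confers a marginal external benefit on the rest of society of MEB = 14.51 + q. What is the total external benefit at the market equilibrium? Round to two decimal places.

Market equilibrium (private): 11.84 + 2.93q = 257.59 - 4.11q → q_m = 34.9077.
Total external benefit = ∫₀^{q_m} (14.51 + 1.00q) dq = 14.51×34.9077 + ½×1.00×34.9077² = 1115.7845.

1115.78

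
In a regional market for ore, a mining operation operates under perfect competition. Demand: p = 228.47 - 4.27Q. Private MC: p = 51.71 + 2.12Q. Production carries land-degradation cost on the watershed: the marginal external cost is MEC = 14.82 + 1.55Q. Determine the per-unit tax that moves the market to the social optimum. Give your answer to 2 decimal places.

tax = 46.43 per unit

Social marginal cost = private MC + MEC = 66.53 + 3.67Q.
Set SMC = demand: 66.53 + 3.67Q = 228.47 - 4.27Q → Q* = 20.3955.
The Pigouvian tax equals MEC at Q*: 14.82 + 1.55×20.3955 = 46.4330.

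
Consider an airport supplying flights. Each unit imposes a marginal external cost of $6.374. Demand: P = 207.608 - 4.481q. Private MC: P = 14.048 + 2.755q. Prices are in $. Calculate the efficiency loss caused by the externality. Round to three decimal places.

Market equilibrium (private): 14.048 + 2.755q = 207.608 - 4.481q → q_m = 26.7496.
Social marginal cost = private MC + MEC = 20.422 + 2.755q.
Set SMC = demand: 20.422 + 2.755q = 207.608 - 4.481q → q* = 25.8687.
Between q* and q_m the wedge SMC − demand runs linearly from 0 to MEC(q_m), so the loss is a triangle.
DWL = ½ × 0.8809 × 6.3740 = 2.8074.

DWL = $2.807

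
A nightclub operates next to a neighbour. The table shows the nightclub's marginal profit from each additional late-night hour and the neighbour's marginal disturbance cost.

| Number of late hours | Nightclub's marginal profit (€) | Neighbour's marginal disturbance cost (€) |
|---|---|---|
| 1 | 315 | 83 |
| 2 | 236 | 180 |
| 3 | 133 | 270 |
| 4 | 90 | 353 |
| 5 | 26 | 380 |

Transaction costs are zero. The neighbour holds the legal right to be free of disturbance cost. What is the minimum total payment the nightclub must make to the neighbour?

Efficient level: marginal profit ≥ marginal disturbance cost through level 2, so k* = 2.
With the neighbour holding the right, the nightclub must at least compensate total damage at k*: 83 + 180 = 263.

€263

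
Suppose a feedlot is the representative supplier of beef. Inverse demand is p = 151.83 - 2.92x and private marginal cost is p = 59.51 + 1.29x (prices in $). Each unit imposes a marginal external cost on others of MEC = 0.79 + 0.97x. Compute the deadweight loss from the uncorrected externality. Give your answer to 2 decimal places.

DWL = $46.98

Market equilibrium (private): 59.51 + 1.29x = 151.83 - 2.92x → x_m = 21.9287.
Social marginal cost = private MC + MEC = 60.30 + 2.26x.
Set SMC = demand: 60.30 + 2.26x = 151.83 - 2.92x → x* = 17.6699.
The welfare-loss triangle has base |x_m − x*| and height MEC(x_m) (the vertical gap between SMC and demand is zero at x* and MEC at x_m).
DWL = ½ × 4.2588 × 22.0609 = 46.9765.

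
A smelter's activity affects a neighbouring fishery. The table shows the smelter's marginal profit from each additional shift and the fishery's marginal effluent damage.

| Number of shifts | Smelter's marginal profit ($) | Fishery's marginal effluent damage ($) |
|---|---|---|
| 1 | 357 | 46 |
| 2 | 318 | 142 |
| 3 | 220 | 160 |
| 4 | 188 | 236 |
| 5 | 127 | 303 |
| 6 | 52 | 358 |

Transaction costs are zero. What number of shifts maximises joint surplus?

Bargaining reaches the level where marginal profit last exceeds marginal effluent damage.
That holds through level 3 (220 ≥ 160) but not at 4 (188 < 236).

3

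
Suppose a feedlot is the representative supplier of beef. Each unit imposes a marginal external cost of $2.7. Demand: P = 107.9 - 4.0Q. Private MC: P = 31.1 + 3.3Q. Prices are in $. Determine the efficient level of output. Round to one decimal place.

Social marginal cost = private MC + MEC = 33.8 + 3.3Q.
Set SMC = demand: 33.8 + 3.3Q = 107.9 - 4.0Q → Q* = 10.1507.

Q* = 10.2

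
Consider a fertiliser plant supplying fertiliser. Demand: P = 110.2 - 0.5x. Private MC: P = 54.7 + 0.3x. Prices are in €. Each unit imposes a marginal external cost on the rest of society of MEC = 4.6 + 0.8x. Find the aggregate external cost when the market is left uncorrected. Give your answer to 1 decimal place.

€2244.3

Market equilibrium (private): 54.7 + 0.3x = 110.2 - 0.5x → x_m = 69.3750.
Total external cost = ∫₀^{x_m} (4.6 + 0.8x) dx = 4.6×69.3750 + ½×0.8×69.3750² = 2244.2813.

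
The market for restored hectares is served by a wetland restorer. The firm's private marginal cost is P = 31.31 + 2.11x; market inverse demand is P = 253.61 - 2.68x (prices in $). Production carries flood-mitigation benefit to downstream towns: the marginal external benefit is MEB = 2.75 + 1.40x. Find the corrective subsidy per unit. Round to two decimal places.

subsidy = $95.69 per unit

Social marginal cost = private MC − MEB = 28.56 + 0.71x.
Set SMC = demand: 28.56 + 0.71x = 253.61 - 2.68x → x* = 66.3864.
The Pigouvian subsidy equals MEB at x*: 2.75 + 1.40×66.3864 = 95.6910.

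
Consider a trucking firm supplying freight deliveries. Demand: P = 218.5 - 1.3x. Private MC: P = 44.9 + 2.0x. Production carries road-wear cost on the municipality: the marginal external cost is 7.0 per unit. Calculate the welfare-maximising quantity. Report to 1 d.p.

x* = 50.5

Social marginal cost = private MC + MEC = 51.9 + 2.0x.
Set SMC = demand: 51.9 + 2.0x = 218.5 - 1.3x → x* = 50.4848.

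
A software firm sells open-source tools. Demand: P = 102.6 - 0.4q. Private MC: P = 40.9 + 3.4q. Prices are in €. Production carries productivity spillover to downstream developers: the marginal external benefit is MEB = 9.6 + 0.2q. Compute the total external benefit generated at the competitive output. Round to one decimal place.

Market equilibrium (private): 40.9 + 3.4q = 102.6 - 0.4q → q_m = 16.2368.
Total external benefit = ∫₀^{q_m} (9.6 + 0.2q) dq = 9.6×16.2368 + ½×0.2×16.2368² = 182.2366.

€182.2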